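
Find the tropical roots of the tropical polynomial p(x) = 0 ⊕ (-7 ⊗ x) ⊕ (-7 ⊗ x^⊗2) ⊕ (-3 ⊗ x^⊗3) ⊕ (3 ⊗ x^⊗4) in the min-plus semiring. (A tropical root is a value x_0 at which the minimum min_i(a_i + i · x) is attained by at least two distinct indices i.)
Roots: {-6, -4, 0, 7}

Each tropical root is a break point of the lower envelope of the lines y = a_i + i · x (there are 5 lines, with slopes 0, 1, ..., 4). Only the lines that attain the minimum somewhere contribute to roots; other lines are dominated. Here the surviving (envelope) indices are i = 4, i = 3, i = 2, i = 1, i = 0.
Intersections between consecutive envelope lines give the roots: for adjacent envelope indices i < j the intersection is x = (a_i − a_j) / (j − i). Reading off the sorted break points: {-6, -4, 0, 7}.
Verification: at each break x_0, at least two indices attain the minimum of min_i(a_i + i · x_0).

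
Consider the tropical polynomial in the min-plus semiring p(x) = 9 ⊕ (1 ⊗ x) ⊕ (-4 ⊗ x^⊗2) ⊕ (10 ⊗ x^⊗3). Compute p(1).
p(1) = -2

A tropical monomial a ⊗ x^⊗i evaluates to a + i · x. Evaluating each term at x = 1:
  Term 0 contributes 9 + 0 · 1 = 9
  Term 1 contributes 1 + 1 · 1 = 2
  Term 2 contributes -4 + 2 · 1 = -2
  Term 3 contributes 10 + 3 · 1 = 13
p(1) = ⊕ of these = min[9, 2, -2, 13] = -2.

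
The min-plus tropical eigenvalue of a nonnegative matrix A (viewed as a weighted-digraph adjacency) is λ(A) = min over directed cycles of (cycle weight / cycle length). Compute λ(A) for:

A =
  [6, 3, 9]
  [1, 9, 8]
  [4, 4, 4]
λ(A) = 2

Enumerate directed cycles and compute their means (weight / length). Sample:
  cycle 0 → 0: weight = 6, length = 1, mean = 6/1 ≈ 6.000
  cycle 1 → 1: weight = 9, length = 1, mean = 9/1 ≈ 9.000
  cycle 2 → 2: weight = 4, length = 1, mean = 4/1 ≈ 4.000
  cycle 0 → 1 → 0: weight = 4, length = 2, mean = 4/2 ≈ 2.000
  cycle 0 → 2 → 0: weight = 13, length = 2, mean = 13/2 ≈ 6.500
  cycle 1 → 0 → 1: weight = 4, length = 2, mean = 4/2 ≈ 2.000
Minimum mean = 2.000, attained e.g. along the cycle 0 → 1 → 0 with weight 4 and length 2. So λ(A) = 4/2 = 2.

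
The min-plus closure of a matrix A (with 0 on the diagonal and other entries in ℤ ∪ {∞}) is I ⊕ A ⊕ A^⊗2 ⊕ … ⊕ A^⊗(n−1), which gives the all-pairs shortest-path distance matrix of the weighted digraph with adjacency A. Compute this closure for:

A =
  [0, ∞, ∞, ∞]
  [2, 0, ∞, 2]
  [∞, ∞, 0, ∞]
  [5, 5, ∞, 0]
Closure =
  [0, ∞, ∞, ∞]
  [2, 0, ∞, 2]
  [∞, ∞, 0, ∞]
  [5, 5, ∞, 0]

This is the Floyd-Warshall all-pairs shortest-path computation. For each intermediate vertex k = 0, 1, …, 3, update dist[i][j] ← min(dist[i][j], dist[i][k] + dist[k][j]). The final matrix gives, for each (i, j), the minimum total weight of any directed path from i to j (possibly empty when i = j).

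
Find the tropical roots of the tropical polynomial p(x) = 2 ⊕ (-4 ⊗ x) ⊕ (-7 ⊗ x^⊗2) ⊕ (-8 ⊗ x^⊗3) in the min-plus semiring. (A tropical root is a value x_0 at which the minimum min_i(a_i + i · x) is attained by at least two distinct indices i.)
Roots: {1, 3, 6}

Each tropical root is a break point of the lower envelope of the lines y = a_i + i · x (there are 4 lines, with slopes 0, 1, ..., 3). Only the lines that attain the minimum somewhere contribute to roots; other lines are dominated. Here the surviving (envelope) indices are i = 3, i = 2, i = 1, i = 0.
Intersections between consecutive envelope lines give the roots: for adjacent envelope indices i < j the intersection is x = (a_i − a_j) / (j − i). Reading off the sorted break points: {1, 3, 6}.
Verification: at each break x_0, at least two indices attain the minimum of min_i(a_i + i · x_0).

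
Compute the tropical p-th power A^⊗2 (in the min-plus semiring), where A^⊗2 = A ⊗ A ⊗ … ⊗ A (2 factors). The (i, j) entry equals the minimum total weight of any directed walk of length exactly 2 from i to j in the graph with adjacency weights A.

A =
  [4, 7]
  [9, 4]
A^⊗2 =
  [8, 11]
  [13, 8]

Each entry (A^⊗2)_ij equals the minimum over all length-2 walks i = v_0 → v_1 → … → v_2 = j of Σ_t A[v_t][v_{t+1}]. For example, for (i, j) = (0, 1) we minimise over 2 possible intermediate vertex sequences; the minimum is 11, attained along the walk 0 → 0 → 1.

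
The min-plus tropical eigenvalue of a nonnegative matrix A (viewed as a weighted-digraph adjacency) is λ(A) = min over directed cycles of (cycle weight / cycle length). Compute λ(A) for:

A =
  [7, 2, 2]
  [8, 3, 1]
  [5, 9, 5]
λ(A) = 8/3

Enumerate directed cycles and compute their means (weight / length). Sample:
  cycle 0 → 0: weight = 7, length = 1, mean = 7/1 ≈ 7.000
  cycle 1 → 1: weight = 3, length = 1, mean = 3/1 ≈ 3.000
  cycle 2 → 2: weight = 5, length = 1, mean = 5/1 ≈ 5.000
  cycle 0 → 1 → 0: weight = 10, length = 2, mean = 10/2 ≈ 5.000
  cycle 0 → 2 → 0: weight = 7, length = 2, mean = 7/2 ≈ 3.500
  cycle 1 → 0 → 1: weight = 10, length = 2, mean = 10/2 ≈ 5.000
Minimum mean = 2.667, attained e.g. along the cycle 0 → 1 → 2 → 0 with weight 8 and length 3. So λ(A) = 8/3 = 8/3.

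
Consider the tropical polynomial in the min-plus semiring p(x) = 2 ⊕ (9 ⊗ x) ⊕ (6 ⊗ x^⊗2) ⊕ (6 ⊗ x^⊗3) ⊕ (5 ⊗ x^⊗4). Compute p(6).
p(6) = 2

A tropical monomial a ⊗ x^⊗i evaluates to a + i · x. Evaluating each term at x = 6:
  Term 0 contributes 2 + 0 · 6 = 2
  Term 1 contributes 9 + 1 · 6 = 15
  Term 2 contributes 6 + 2 · 6 = 18
  Term 3 contributes 6 + 3 · 6 = 24
  Term 4 contributes 5 + 4 · 6 = 29
p(6) = ⊕ of these = min[2, 15, 18, 24, 29] = 2.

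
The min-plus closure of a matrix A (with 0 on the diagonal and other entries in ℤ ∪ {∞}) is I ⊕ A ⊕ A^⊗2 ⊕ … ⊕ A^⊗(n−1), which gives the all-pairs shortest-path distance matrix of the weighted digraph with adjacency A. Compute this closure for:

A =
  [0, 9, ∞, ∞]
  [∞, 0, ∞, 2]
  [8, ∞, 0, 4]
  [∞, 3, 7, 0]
Closure =
  [0, 9, 18, 11]
  [17, 0, 9, 2]
  [8, 7, 0, 4]
  [15, 3, 7, 0]

This is the Floyd-Warshall all-pairs shortest-path computation. For each intermediate vertex k = 0, 1, …, 3, update dist[i][j] ← min(dist[i][j], dist[i][k] + dist[k][j]). The final matrix gives, for each (i, j), the minimum total weight of any directed path from i to j (possibly empty when i = j).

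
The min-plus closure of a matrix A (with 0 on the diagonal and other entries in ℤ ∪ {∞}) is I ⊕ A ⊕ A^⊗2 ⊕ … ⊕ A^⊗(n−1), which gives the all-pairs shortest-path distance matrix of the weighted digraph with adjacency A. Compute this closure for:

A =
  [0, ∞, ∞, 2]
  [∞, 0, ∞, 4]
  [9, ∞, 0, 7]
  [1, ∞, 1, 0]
Closure =
  [0, ∞, 3, 2]
  [5, 0, 5, 4]
  [8, ∞, 0, 7]
  [1, ∞, 1, 0]

This is the Floyd-Warshall all-pairs shortest-path computation. For each intermediate vertex k = 0, 1, …, 3, update dist[i][j] ← min(dist[i][j], dist[i][k] + dist[k][j]). The final matrix gives, for each (i, j), the minimum total weight of any directed path from i to j (possibly empty when i = j).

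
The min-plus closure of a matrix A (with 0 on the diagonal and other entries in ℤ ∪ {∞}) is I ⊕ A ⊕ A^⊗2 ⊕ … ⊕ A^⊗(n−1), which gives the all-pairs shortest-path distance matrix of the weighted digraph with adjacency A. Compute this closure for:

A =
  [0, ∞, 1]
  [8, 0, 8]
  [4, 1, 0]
Closure =
  [0, 2, 1]
  [8, 0, 8]
  [4, 1, 0]

This is the Floyd-Warshall all-pairs shortest-path computation. For each intermediate vertex k = 0, 1, …, 2, update dist[i][j] ← min(dist[i][j], dist[i][k] + dist[k][j]). The final matrix gives, for each (i, j), the minimum total weight of any directed path from i to j (possibly empty when i = j).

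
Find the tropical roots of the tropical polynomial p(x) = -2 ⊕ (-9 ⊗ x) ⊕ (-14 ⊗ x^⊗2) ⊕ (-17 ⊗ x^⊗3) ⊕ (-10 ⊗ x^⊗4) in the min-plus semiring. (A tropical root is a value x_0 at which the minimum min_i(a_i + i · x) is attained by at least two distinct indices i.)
Roots: {-7, 3, 5, 7}

Each tropical root is a break point of the lower envelope of the lines y = a_i + i · x (there are 5 lines, with slopes 0, 1, ..., 4). Only the lines that attain the minimum somewhere contribute to roots; other lines are dominated. Here the surviving (envelope) indices are i = 4, i = 3, i = 2, i = 1, i = 0.
Intersections between consecutive envelope lines give the roots: for adjacent envelope indices i < j the intersection is x = (a_i − a_j) / (j − i). Reading off the sorted break points: {-7, 3, 5, 7}.
Verification: at each break x_0, at least two indices attain the minimum of min_i(a_i + i · x_0).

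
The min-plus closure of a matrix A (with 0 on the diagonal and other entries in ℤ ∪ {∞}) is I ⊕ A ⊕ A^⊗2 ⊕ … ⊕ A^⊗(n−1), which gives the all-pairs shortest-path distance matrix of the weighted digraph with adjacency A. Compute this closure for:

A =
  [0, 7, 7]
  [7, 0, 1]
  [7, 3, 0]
Closure =
  [0, 7, 7]
  [7, 0, 1]
  [7, 3, 0]

This is the Floyd-Warshall all-pairs shortest-path computation. For each intermediate vertex k = 0, 1, …, 2, update dist[i][j] ← min(dist[i][j], dist[i][k] + dist[k][j]). The final matrix gives, for each (i, j), the minimum total weight of any directed path from i to j (possibly empty when i = j).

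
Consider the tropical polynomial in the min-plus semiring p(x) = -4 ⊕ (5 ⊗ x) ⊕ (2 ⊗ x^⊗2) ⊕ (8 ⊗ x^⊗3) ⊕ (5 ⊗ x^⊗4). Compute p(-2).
p(-2) = -4

A tropical monomial a ⊗ x^⊗i evaluates to a + i · x. Evaluating each term at x = -2:
  Term 0 contributes -4 + 0 · -2 = -4
  Term 1 contributes 5 + 1 · -2 = 3
  Term 2 contributes 2 + 2 · -2 = -2
  Term 3 contributes 8 + 3 · -2 = 2
  Term 4 contributes 5 + 4 · -2 = -3
p(-2) = ⊕ of these = min[-4, 3, -2, 2, -3] = -4.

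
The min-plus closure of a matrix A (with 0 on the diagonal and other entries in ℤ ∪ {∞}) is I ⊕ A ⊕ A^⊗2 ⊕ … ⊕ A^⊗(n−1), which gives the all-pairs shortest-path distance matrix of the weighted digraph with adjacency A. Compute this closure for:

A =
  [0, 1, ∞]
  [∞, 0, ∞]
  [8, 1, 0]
Closure =
  [0, 1, ∞]
  [∞, 0, ∞]
  [8, 1, 0]

This is the Floyd-Warshall all-pairs shortest-path computation. For each intermediate vertex k = 0, 1, …, 2, update dist[i][j] ← min(dist[i][j], dist[i][k] + dist[k][j]). The final matrix gives, for each (i, j), the minimum total weight of any directed path from i to j (possibly empty when i = j).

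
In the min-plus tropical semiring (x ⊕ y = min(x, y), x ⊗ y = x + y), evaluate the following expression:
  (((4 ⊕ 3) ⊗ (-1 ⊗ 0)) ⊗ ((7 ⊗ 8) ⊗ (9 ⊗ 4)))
(((4 ⊕ 3) ⊗ (-1 ⊗ 0)) ⊗ ((7 ⊗ 8) ⊗ (9 ⊗ 4))) = 30

Expand innermost to outermost. Recall ⊕ takes the minimum of its arguments and ⊗ takes their sum. Working out the expression (((4 ⊕ 3) ⊗ (-1 ⊗ 0)) ⊗ ((7 ⊗ 8) ⊗ (9 ⊗ 4))) gives 30.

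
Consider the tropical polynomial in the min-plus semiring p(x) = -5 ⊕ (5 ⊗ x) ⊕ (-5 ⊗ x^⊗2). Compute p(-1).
p(-1) = -7

A tropical monomial a ⊗ x^⊗i evaluates to a + i · x. Evaluating each term at x = -1:
  Term 0 contributes -5 + 0 · -1 = -5
  Term 1 contributes 5 + 1 · -1 = 4
  Term 2 contributes -5 + 2 · -1 = -7
p(-1) = ⊕ of these = min[-5, 4, -7] = -7.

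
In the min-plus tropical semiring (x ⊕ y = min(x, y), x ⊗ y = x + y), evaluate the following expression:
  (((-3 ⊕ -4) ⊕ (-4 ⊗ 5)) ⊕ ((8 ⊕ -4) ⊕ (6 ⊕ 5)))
(((-3 ⊕ -4) ⊕ (-4 ⊗ 5)) ⊕ ((8 ⊕ -4) ⊕ (6 ⊕ 5))) = -4

Expand innermost to outermost. Recall ⊕ takes the minimum of its arguments and ⊗ takes their sum. Working out the expression (((-3 ⊕ -4) ⊕ (-4 ⊗ 5)) ⊕ ((8 ⊕ -4) ⊕ (6 ⊕ 5))) gives -4.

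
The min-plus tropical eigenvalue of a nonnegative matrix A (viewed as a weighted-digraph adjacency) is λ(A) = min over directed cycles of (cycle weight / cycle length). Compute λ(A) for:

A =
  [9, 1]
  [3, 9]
λ(A) = 2

Enumerate directed cycles and compute their means (weight / length). Sample:
  cycle 0 → 0: weight = 9, length = 1, mean = 9/1 ≈ 9.000
  cycle 1 → 1: weight = 9, length = 1, mean = 9/1 ≈ 9.000
  cycle 0 → 1 → 0: weight = 4, length = 2, mean = 4/2 ≈ 2.000
  cycle 1 → 0 → 1: weight = 4, length = 2, mean = 4/2 ≈ 2.000
Minimum mean = 2.000, attained e.g. along the cycle 0 → 1 → 0 with weight 4 and length 2. So λ(A) = 4/2 = 2.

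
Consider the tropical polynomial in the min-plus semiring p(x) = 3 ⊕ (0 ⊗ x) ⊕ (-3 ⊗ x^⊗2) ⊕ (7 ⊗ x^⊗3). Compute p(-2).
p(-2) = -7

A tropical monomial a ⊗ x^⊗i evaluates to a + i · x. Evaluating each term at x = -2:
  Term 0 contributes 3 + 0 · -2 = 3
  Term 1 contributes 0 + 1 · -2 = -2
  Term 2 contributes -3 + 2 · -2 = -7
  Term 3 contributes 7 + 3 · -2 = 1
p(-2) = ⊕ of these = min[3, -2, -7, 1] = -7.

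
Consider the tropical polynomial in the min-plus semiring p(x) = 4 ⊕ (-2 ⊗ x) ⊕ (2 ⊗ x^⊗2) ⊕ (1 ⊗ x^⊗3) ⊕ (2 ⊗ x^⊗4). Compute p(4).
p(4) = 2

A tropical monomial a ⊗ x^⊗i evaluates to a + i · x. Evaluating each term at x = 4:
  Term 0 contributes 4 + 0 · 4 = 4
  Term 1 contributes -2 + 1 · 4 = 2
  Term 2 contributes 2 + 2 · 4 = 10
  Term 3 contributes 1 + 3 · 4 = 13
  Term 4 contributes 2 + 4 · 4 = 18
p(4) = ⊕ of these = min[4, 2, 10, 13, 18] = 2.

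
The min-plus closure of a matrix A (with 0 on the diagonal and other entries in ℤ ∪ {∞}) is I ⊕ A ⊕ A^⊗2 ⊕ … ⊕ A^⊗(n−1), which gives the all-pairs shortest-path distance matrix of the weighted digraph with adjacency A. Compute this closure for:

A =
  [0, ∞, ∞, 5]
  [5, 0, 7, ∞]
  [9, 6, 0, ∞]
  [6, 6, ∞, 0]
Closure =
  [0, 11, 18, 5]
  [5, 0, 7, 10]
  [9, 6, 0, 14]
  [6, 6, 13, 0]

This is the Floyd-Warshall all-pairs shortest-path computation. For each intermediate vertex k = 0, 1, …, 3, update dist[i][j] ← min(dist[i][j], dist[i][k] + dist[k][j]). The final matrix gives, for each (i, j), the minimum total weight of any directed path from i to j (possibly empty when i = j).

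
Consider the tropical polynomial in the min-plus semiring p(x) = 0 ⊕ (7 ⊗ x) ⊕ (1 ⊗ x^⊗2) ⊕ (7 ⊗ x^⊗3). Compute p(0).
p(0) = 0

A tropical monomial a ⊗ x^⊗i evaluates to a + i · x. Evaluating each term at x = 0:
  Term 0 contributes 0 + 0 · 0 = 0
  Term 1 contributes 7 + 1 · 0 = 7
  Term 2 contributes 1 + 2 · 0 = 1
  Term 3 contributes 7 + 3 · 0 = 7
p(0) = ⊕ of these = min[0, 7, 1, 7] = 0.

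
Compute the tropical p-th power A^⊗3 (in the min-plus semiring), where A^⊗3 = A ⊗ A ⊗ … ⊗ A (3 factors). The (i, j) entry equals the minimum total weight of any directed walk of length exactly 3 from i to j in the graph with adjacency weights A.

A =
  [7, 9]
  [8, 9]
A^⊗3 =
  [21, 23]
  [22, 24]

Each entry (A^⊗3)_ij equals the minimum over all length-3 walks i = v_0 → v_1 → … → v_3 = j of Σ_t A[v_t][v_{t+1}]. For example, for (i, j) = (0, 1) we minimise over 4 possible intermediate vertex sequences; the minimum is 23, attained along the walk 0 → 0 → 0 → 1.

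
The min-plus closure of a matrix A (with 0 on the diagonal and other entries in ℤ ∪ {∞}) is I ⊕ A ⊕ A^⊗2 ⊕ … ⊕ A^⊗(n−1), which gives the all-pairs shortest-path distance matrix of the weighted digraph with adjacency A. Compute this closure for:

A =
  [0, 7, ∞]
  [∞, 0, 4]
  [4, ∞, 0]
Closure =
  [0, 7, 11]
  [8, 0, 4]
  [4, 11, 0]

This is the Floyd-Warshall all-pairs shortest-path computation. For each intermediate vertex k = 0, 1, …, 2, update dist[i][j] ← min(dist[i][j], dist[i][k] + dist[k][j]). The final matrix gives, for each (i, j), the minimum total weight of any directed path from i to j (possibly empty when i = j).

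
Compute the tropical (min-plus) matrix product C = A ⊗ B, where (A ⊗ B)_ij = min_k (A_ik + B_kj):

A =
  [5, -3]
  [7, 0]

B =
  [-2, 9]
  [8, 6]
A ⊗ B =
  [3, 3]
  [5, 6]

Apply the min-plus product entry-by-entry:
  C[0][0] = min over k of (A[0][0] + B[0][0] = 5 + -2 = 3, A[0][1] + B[1][0] = -3 + 8 = 5) = 3 (attained at k = 0)
  C[0][1] = min over k of (A[0][0] + B[0][1] = 5 + 9 = 14, A[0][1] + B[1][1] = -3 + 6 = 3) = 3 (attained at k = 1)
  C[1][0] = min over k of (A[1][0] + B[0][0] = 7 + -2 = 5, A[1][1] + B[1][0] = 0 + 8 = 8) = 5 (attained at k = 0)
  C[1][1] = min over k of (A[1][0] + B[0][1] = 7 + 9 = 16, A[1][1] + B[1][1] = 0 + 6 = 6) = 6 (attained at k = 1)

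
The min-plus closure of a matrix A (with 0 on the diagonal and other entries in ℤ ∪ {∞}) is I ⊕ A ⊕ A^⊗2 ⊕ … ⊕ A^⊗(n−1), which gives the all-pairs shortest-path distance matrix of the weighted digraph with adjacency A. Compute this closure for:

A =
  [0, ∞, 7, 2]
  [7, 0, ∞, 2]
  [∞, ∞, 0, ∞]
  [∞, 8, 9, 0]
Closure =
  [0, 10, 7, 2]
  [7, 0, 11, 2]
  [∞, ∞, 0, ∞]
  [15, 8, 9, 0]

This is the Floyd-Warshall all-pairs shortest-path computation. For each intermediate vertex k = 0, 1, …, 3, update dist[i][j] ← min(dist[i][j], dist[i][k] + dist[k][j]). The final matrix gives, for each (i, j), the minimum total weight of any directed path from i to j (possibly empty when i = j).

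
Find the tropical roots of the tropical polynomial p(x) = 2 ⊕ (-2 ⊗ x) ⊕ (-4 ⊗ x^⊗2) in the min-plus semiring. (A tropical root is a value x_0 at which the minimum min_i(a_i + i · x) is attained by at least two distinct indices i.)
Roots: {2, 4}

Each tropical root is a break point of the lower envelope of the lines y = a_i + i · x (there are 3 lines, with slopes 0, 1, ..., 2). Only the lines that attain the minimum somewhere contribute to roots; other lines are dominated. Here the surviving (envelope) indices are i = 2, i = 1, i = 0.
Intersections between consecutive envelope lines give the roots: for adjacent envelope indices i < j the intersection is x = (a_i − a_j) / (j − i). Reading off the sorted break points: {2, 4}.
Verification: at each break x_0, at least two indices attain the minimum of min_i(a_i + i · x_0).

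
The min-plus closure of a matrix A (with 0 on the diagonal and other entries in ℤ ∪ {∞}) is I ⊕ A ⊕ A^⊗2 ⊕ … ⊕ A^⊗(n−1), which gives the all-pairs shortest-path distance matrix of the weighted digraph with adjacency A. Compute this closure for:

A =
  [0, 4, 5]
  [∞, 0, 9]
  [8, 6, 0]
Closure =
  [0, 4, 5]
  [17, 0, 9]
  [8, 6, 0]

This is the Floyd-Warshall all-pairs shortest-path computation. For each intermediate vertex k = 0, 1, …, 2, update dist[i][j] ← min(dist[i][j], dist[i][k] + dist[k][j]). The final matrix gives, for each (i, j), the minimum total weight of any directed path from i to j (possibly empty when i = j).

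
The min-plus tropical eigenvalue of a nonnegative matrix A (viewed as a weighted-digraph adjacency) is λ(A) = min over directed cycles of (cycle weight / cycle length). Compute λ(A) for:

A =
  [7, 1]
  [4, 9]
λ(A) = 5/2

Enumerate directed cycles and compute their means (weight / length). Sample:
  cycle 0 → 0: weight = 7, length = 1, mean = 7/1 ≈ 7.000
  cycle 1 → 1: weight = 9, length = 1, mean = 9/1 ≈ 9.000
  cycle 0 → 1 → 0: weight = 5, length = 2, mean = 5/2 ≈ 2.500
  cycle 1 → 0 → 1: weight = 5, length = 2, mean = 5/2 ≈ 2.500
Minimum mean = 2.500, attained e.g. along the cycle 0 → 1 → 0 with weight 5 and length 2. So λ(A) = 5/2 = 5/2.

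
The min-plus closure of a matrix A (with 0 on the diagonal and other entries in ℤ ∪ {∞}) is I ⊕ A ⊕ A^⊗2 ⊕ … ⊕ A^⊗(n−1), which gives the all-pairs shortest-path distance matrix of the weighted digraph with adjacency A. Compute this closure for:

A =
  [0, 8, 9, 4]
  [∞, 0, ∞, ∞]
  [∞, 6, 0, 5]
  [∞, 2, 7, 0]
Closure =
  [0, 6, 9, 4]
  [∞, 0, ∞, ∞]
  [∞, 6, 0, 5]
  [∞, 2, 7, 0]

This is the Floyd-Warshall all-pairs shortest-path computation. For each intermediate vertex k = 0, 1, …, 3, update dist[i][j] ← min(dist[i][j], dist[i][k] + dist[k][j]). The final matrix gives, for each (i, j), the minimum total weight of any directed path from i to j (possibly empty when i = j).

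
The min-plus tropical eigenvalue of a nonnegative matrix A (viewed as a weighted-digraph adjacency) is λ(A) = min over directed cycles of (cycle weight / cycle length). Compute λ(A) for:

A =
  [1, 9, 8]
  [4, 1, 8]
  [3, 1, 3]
λ(A) = 1

Enumerate directed cycles and compute their means (weight / length). Sample:
  cycle 0 → 0: weight = 1, length = 1, mean = 1/1 ≈ 1.000
  cycle 1 → 1: weight = 1, length = 1, mean = 1/1 ≈ 1.000
  cycle 2 → 2: weight = 3, length = 1, mean = 3/1 ≈ 3.000
  cycle 0 → 1 → 0: weight = 13, length = 2, mean = 13/2 ≈ 6.500
  cycle 0 → 2 → 0: weight = 11, length = 2, mean = 11/2 ≈ 5.500
  cycle 1 → 0 → 1: weight = 13, length = 2, mean = 13/2 ≈ 6.500
Minimum mean = 1.000, attained e.g. along the cycle 0 → 0 with weight 1 and length 1. So λ(A) = 1/1 = 1.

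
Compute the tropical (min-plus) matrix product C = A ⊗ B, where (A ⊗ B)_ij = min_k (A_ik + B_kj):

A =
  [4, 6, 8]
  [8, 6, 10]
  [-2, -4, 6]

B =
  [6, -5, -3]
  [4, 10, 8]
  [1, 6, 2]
A ⊗ B =
  [9, -1, 1]
  [10, 3, 5]
  [0, -7, -5]

Apply the min-plus product entry-by-entry:
  C[0][0] = min over k of (A[0][0] + B[0][0] = 4 + 6 = 10, A[0][1] + B[1][0] = 6 + 4 = 10, A[0][2] + B[2][0] = 8 + 1 = 9) = 9 (attained at k = 2)
  C[0][1] = min over k of (A[0][0] + B[0][1] = 4 + -5 = -1, A[0][1] + B[1][1] = 6 + 10 = 16, A[0][2] + B[2][1] = 8 + 6 = 14) = -1 (attained at k = 0)
  C[0][2] = min over k of (A[0][0] + B[0][2] = 4 + -3 = 1, A[0][1] + B[1][2] = 6 + 8 = 14, A[0][2] + B[2][2] = 8 + 2 = 10) = 1 (attained at k = 0)
  C[1][0] = min over k of (A[1][0] + B[0][0] = 8 + 6 = 14, A[1][1] + B[1][0] = 6 + 4 = 10, A[1][2] + B[2][0] = 10 + 1 = 11) = 10 (attained at k = 1)
  C[1][1] = min over k of (A[1][0] + B[0][1] = 8 + -5 = 3, A[1][1] + B[1][1] = 6 + 10 = 16, A[1][2] + B[2][1] = 10 + 6 = 16) = 3 (attained at k = 0)
  C[1][2] = min over k of (A[1][0] + B[0][2] = 8 + -3 = 5, A[1][1] + B[1][2] = 6 + 8 = 14, A[1][2] + B[2][2] = 10 + 2 = 12) = 5 (attained at k = 0)
  C[2][0] = min over k of (A[2][0] + B[0][0] = -2 + 6 = 4, A[2][1] + B[1][0] = -4 + 4 = 0, A[2][2] + B[2][0] = 6 + 1 = 7) = 0 (attained at k = 1)
  C[2][1] = min over k of (A[2][0] + B[0][1] = -2 + -5 = -7, A[2][1] + B[1][1] = -4 + 10 = 6, A[2][2] + B[2][1] = 6 + 6 = 12) = -7 (attained at k = 0)
  C[2][2] = min over k of (A[2][0] + B[0][2] = -2 + -3 = -5, A[2][1] + B[1][2] = -4 + 8 = 4, A[2][2] + B[2][2] = 6 + 2 = 8) = -5 (attained at k = 0)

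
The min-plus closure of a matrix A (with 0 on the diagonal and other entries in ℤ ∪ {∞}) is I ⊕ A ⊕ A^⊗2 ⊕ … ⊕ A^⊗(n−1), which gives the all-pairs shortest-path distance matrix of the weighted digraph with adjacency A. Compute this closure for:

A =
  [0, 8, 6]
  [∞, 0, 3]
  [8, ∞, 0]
Closure =
  [0, 8, 6]
  [11, 0, 3]
  [8, 16, 0]

This is the Floyd-Warshall all-pairs shortest-path computation. For each intermediate vertex k = 0, 1, …, 2, update dist[i][j] ← min(dist[i][j], dist[i][k] + dist[k][j]). The final matrix gives, for each (i, j), the minimum total weight of any directed path from i to j (possibly empty when i = j).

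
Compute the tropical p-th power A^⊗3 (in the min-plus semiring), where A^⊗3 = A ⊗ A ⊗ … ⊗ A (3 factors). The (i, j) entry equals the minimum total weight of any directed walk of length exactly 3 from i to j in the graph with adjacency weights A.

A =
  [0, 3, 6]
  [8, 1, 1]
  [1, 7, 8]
A^⊗3 =
  [0, 3, 4]
  [2, 3, 3]
  [1, 4, 5]

Each entry (A^⊗3)_ij equals the minimum over all length-3 walks i = v_0 → v_1 → … → v_3 = j of Σ_t A[v_t][v_{t+1}]. For example, for (i, j) = (0, 2) we minimise over 9 possible intermediate vertex sequences; the minimum is 4, attained along the walk 0 → 0 → 1 → 2.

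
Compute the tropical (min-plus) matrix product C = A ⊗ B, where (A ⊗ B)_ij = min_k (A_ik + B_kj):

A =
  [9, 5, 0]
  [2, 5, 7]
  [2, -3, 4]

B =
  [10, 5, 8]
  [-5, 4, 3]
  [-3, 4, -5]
A ⊗ B =
  [-3, 4, -5]
  [0, 7, 2]
  [-8, 1, -1]

Apply the min-plus product entry-by-entry:
  C[0][0] = min over k of (A[0][0] + B[0][0] = 9 + 10 = 19, A[0][1] + B[1][0] = 5 + -5 = 0, A[0][2] + B[2][0] = 0 + -3 = -3) = -3 (attained at k = 2)
  C[0][1] = min over k of (A[0][0] + B[0][1] = 9 + 5 = 14, A[0][1] + B[1][1] = 5 + 4 = 9, A[0][2] + B[2][1] = 0 + 4 = 4) = 4 (attained at k = 2)
  C[0][2] = min over k of (A[0][0] + B[0][2] = 9 + 8 = 17, A[0][1] + B[1][2] = 5 + 3 = 8, A[0][2] + B[2][2] = 0 + -5 = -5) = -5 (attained at k = 2)
  C[1][0] = min over k of (A[1][0] + B[0][0] = 2 + 10 = 12, A[1][1] + B[1][0] = 5 + -5 = 0, A[1][2] + B[2][0] = 7 + -3 = 4) = 0 (attained at k = 1)
  C[1][1] = min over k of (A[1][0] + B[0][1] = 2 + 5 = 7, A[1][1] + B[1][1] = 5 + 4 = 9, A[1][2] + B[2][1] = 7 + 4 = 11) = 7 (attained at k = 0)
  C[1][2] = min over k of (A[1][0] + B[0][2] = 2 + 8 = 10, A[1][1] + B[1][2] = 5 + 3 = 8, A[1][2] + B[2][2] = 7 + -5 = 2) = 2 (attained at k = 2)
  C[2][0] = min over k of (A[2][0] + B[0][0] = 2 + 10 = 12, A[2][1] + B[1][0] = -3 + -5 = -8, A[2][2] + B[2][0] = 4 + -3 = 1) = -8 (attained at k = 1)
  C[2][1] = min over k of (A[2][0] + B[0][1] = 2 + 5 = 7, A[2][1] + B[1][1] = -3 + 4 = 1, A[2][2] + B[2][1] = 4 + 4 = 8) = 1 (attained at k = 1)
  C[2][2] = min over k of (A[2][0] + B[0][2] = 2 + 8 = 10, A[2][1] + B[1][2] = -3 + 3 = 0, A[2][2] + B[2][2] = 4 + -5 = -1) = -1 (attained at k = 2)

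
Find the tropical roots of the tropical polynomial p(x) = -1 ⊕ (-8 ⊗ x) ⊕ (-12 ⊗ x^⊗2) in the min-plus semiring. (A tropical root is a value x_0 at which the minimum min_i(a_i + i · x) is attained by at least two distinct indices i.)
Roots: {4, 7}

Each tropical root is a break point of the lower envelope of the lines y = a_i + i · x (there are 3 lines, with slopes 0, 1, ..., 2). Only the lines that attain the minimum somewhere contribute to roots; other lines are dominated. Here the surviving (envelope) indices are i = 2, i = 1, i = 0.
Intersections between consecutive envelope lines give the roots: for adjacent envelope indices i < j the intersection is x = (a_i − a_j) / (j − i). Reading off the sorted break points: {4, 7}.
Verification: at each break x_0, at least two indices attain the minimum of min_i(a_i + i · x_0).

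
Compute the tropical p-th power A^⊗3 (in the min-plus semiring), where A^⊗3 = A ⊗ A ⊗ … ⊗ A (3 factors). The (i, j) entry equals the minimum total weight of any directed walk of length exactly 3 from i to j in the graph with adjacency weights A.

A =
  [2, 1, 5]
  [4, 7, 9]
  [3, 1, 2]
A^⊗3 =
  [6, 5, 9]
  [8, 7, 11]
  [7, 5, 6]

Each entry (A^⊗3)_ij equals the minimum over all length-3 walks i = v_0 → v_1 → … → v_3 = j of Σ_t A[v_t][v_{t+1}]. For example, for (i, j) = (0, 2) we minimise over 9 possible intermediate vertex sequences; the minimum is 9, attained along the walk 0 → 0 → 0 → 2.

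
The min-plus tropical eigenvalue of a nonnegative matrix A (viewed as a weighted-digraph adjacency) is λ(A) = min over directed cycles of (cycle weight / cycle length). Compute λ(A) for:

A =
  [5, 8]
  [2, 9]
λ(A) = 5

Enumerate directed cycles and compute their means (weight / length). Sample:
  cycle 0 → 0: weight = 5, length = 1, mean = 5/1 ≈ 5.000
  cycle 1 → 1: weight = 9, length = 1, mean = 9/1 ≈ 9.000
  cycle 0 → 1 → 0: weight = 10, length = 2, mean = 10/2 ≈ 5.000
  cycle 1 → 0 → 1: weight = 10, length = 2, mean = 10/2 ≈ 5.000
Minimum mean = 5.000, attained e.g. along the cycle 0 → 0 with weight 5 and length 1. So λ(A) = 5/1 = 5.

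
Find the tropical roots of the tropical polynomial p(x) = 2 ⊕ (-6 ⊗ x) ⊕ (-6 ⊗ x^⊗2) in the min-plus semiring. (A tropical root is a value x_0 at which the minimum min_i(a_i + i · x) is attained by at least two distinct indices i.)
Roots: {0, 8}

Each tropical root is a break point of the lower envelope of the lines y = a_i + i · x (there are 3 lines, with slopes 0, 1, ..., 2). Only the lines that attain the minimum somewhere contribute to roots; other lines are dominated. Here the surviving (envelope) indices are i = 2, i = 1, i = 0.
Intersections between consecutive envelope lines give the roots: for adjacent envelope indices i < j the intersection is x = (a_i − a_j) / (j − i). Reading off the sorted break points: {0, 8}.
Verification: at each break x_0, at least two indices attain the minimum of min_i(a_i + i · x_0).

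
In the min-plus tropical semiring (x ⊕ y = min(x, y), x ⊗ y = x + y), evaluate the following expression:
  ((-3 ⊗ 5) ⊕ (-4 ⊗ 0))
((-3 ⊗ 5) ⊕ (-4 ⊗ 0)) = -4

Expand innermost to outermost. Recall ⊕ takes the minimum of its arguments and ⊗ takes their sum. Working out the expression ((-3 ⊗ 5) ⊕ (-4 ⊗ 0)) gives -4.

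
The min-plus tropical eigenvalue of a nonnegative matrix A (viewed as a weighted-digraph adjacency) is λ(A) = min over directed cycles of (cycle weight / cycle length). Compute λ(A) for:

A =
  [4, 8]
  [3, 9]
λ(A) = 4

Enumerate directed cycles and compute their means (weight / length). Sample:
  cycle 0 → 0: weight = 4, length = 1, mean = 4/1 ≈ 4.000
  cycle 1 → 1: weight = 9, length = 1, mean = 9/1 ≈ 9.000
  cycle 0 → 1 → 0: weight = 11, length = 2, mean = 11/2 ≈ 5.500
  cycle 1 → 0 → 1: weight = 11, length = 2, mean = 11/2 ≈ 5.500
Minimum mean = 4.000, attained e.g. along the cycle 0 → 0 with weight 4 and length 1. So λ(A) = 4/1 = 4.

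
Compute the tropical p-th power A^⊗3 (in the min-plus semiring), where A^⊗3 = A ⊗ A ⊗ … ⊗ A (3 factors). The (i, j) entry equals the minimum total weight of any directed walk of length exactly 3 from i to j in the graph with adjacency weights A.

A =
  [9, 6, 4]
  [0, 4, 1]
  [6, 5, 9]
A^⊗3 =
  [9, 12, 10]
  [6, 9, 7]
  [9, 11, 9]

Each entry (A^⊗3)_ij equals the minimum over all length-3 walks i = v_0 → v_1 → … → v_3 = j of Σ_t A[v_t][v_{t+1}]. For example, for (i, j) = (0, 2) we minimise over 9 possible intermediate vertex sequences; the minimum is 10, attained along the walk 0 → 1 → 0 → 2.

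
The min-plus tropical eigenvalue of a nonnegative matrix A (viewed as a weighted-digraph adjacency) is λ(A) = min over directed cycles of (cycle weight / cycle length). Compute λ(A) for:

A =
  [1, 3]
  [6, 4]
λ(A) = 1

Enumerate directed cycles and compute their means (weight / length). Sample:
  cycle 0 → 0: weight = 1, length = 1, mean = 1/1 ≈ 1.000
  cycle 1 → 1: weight = 4, length = 1, mean = 4/1 ≈ 4.000
  cycle 0 → 1 → 0: weight = 9, length = 2, mean = 9/2 ≈ 4.500
  cycle 1 → 0 → 1: weight = 9, length = 2, mean = 9/2 ≈ 4.500
Minimum mean = 1.000, attained e.g. along the cycle 0 → 0 with weight 1 and length 1. So λ(A) = 1/1 = 1.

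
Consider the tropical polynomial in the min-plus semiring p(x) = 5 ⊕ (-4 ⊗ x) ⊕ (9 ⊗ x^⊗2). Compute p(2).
p(2) = -2

A tropical monomial a ⊗ x^⊗i evaluates to a + i · x. Evaluating each term at x = 2:
  Term 0 contributes 5 + 0 · 2 = 5
  Term 1 contributes -4 + 1 · 2 = -2
  Term 2 contributes 9 + 2 · 2 = 13
p(2) = ⊕ of these = min[5, -2, 13] = -2.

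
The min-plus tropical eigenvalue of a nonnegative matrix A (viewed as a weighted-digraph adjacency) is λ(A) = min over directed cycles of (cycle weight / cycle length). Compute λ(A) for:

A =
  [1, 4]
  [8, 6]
λ(A) = 1

Enumerate directed cycles and compute their means (weight / length). Sample:
  cycle 0 → 0: weight = 1, length = 1, mean = 1/1 ≈ 1.000
  cycle 1 → 1: weight = 6, length = 1, mean = 6/1 ≈ 6.000
  cycle 0 → 1 → 0: weight = 12, length = 2, mean = 12/2 ≈ 6.000
  cycle 1 → 0 → 1: weight = 12, length = 2, mean = 12/2 ≈ 6.000
Minimum mean = 1.000, attained e.g. along the cycle 0 → 0 with weight 1 and length 1. So λ(A) = 1/1 = 1.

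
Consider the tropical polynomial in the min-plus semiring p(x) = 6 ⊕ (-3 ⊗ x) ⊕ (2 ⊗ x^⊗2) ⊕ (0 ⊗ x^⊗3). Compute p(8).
p(8) = 5

A tropical monomial a ⊗ x^⊗i evaluates to a + i · x. Evaluating each term at x = 8:
  Term 0 contributes 6 + 0 · 8 = 6
  Term 1 contributes -3 + 1 · 8 = 5
  Term 2 contributes 2 + 2 · 8 = 18
  Term 3 contributes 0 + 3 · 8 = 24
p(8) = ⊕ of these = min[6, 5, 18, 24] = 5.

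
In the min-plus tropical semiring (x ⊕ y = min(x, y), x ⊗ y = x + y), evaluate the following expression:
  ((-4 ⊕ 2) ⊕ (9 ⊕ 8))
((-4 ⊕ 2) ⊕ (9 ⊕ 8)) = -4

Expand innermost to outermost. Recall ⊕ takes the minimum of its arguments and ⊗ takes their sum. Working out the expression ((-4 ⊕ 2) ⊕ (9 ⊕ 8)) gives -4.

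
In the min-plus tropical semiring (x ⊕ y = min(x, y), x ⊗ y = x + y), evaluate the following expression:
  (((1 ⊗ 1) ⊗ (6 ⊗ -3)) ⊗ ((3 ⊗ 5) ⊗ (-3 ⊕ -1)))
(((1 ⊗ 1) ⊗ (6 ⊗ -3)) ⊗ ((3 ⊗ 5) ⊗ (-3 ⊕ -1))) = 10

Expand innermost to outermost. Recall ⊕ takes the minimum of its arguments and ⊗ takes their sum. Working out the expression (((1 ⊗ 1) ⊗ (6 ⊗ -3)) ⊗ ((3 ⊗ 5) ⊗ (-3 ⊕ -1))) gives 10.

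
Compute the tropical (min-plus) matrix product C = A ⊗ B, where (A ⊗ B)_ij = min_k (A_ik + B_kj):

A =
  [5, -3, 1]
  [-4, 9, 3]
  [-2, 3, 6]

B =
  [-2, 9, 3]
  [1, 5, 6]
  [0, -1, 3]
A ⊗ B =
  [-2, 0, 3]
  [-6, 2, -1]
  [-4, 5, 1]

Apply the min-plus product entry-by-entry:
  C[0][0] = min over k of (A[0][0] + B[0][0] = 5 + -2 = 3, A[0][1] + B[1][0] = -3 + 1 = -2, A[0][2] + B[2][0] = 1 + 0 = 1) = -2 (attained at k = 1)
  C[0][1] = min over k of (A[0][0] + B[0][1] = 5 + 9 = 14, A[0][1] + B[1][1] = -3 + 5 = 2, A[0][2] + B[2][1] = 1 + -1 = 0) = 0 (attained at k = 2)
  C[0][2] = min over k of (A[0][0] + B[0][2] = 5 + 3 = 8, A[0][1] + B[1][2] = -3 + 6 = 3, A[0][2] + B[2][2] = 1 + 3 = 4) = 3 (attained at k = 1)
  C[1][0] = min over k of (A[1][0] + B[0][0] = -4 + -2 = -6, A[1][1] + B[1][0] = 9 + 1 = 10, A[1][2] + B[2][0] = 3 + 0 = 3) = -6 (attained at k = 0)
  C[1][1] = min over k of (A[1][0] + B[0][1] = -4 + 9 = 5, A[1][1] + B[1][1] = 9 + 5 = 14, A[1][2] + B[2][1] = 3 + -1 = 2) = 2 (attained at k = 2)
  C[1][2] = min over k of (A[1][0] + B[0][2] = -4 + 3 = -1, A[1][1] + B[1][2] = 9 + 6 = 15, A[1][2] + B[2][2] = 3 + 3 = 6) = -1 (attained at k = 0)
  C[2][0] = min over k of (A[2][0] + B[0][0] = -2 + -2 = -4, A[2][1] + B[1][0] = 3 + 1 = 4, A[2][2] + B[2][0] = 6 + 0 = 6) = -4 (attained at k = 0)
  C[2][1] = min over k of (A[2][0] + B[0][1] = -2 + 9 = 7, A[2][1] + B[1][1] = 3 + 5 = 8, A[2][2] + B[2][1] = 6 + -1 = 5) = 5 (attained at k = 2)
  C[2][2] = min over k of (A[2][0] + B[0][2] = -2 + 3 = 1, A[2][1] + B[1][2] = 3 + 6 = 9, A[2][2] + B[2][2] = 6 + 3 = 9) = 1 (attained at k = 0)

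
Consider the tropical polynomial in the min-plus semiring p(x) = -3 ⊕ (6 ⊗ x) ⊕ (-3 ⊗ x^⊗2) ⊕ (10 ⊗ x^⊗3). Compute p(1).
p(1) = -3

A tropical monomial a ⊗ x^⊗i evaluates to a + i · x. Evaluating each term at x = 1:
  Term 0 contributes -3 + 0 · 1 = -3
  Term 1 contributes 6 + 1 · 1 = 7
  Term 2 contributes -3 + 2 · 1 = -1
  Term 3 contributes 10 + 3 · 1 = 13
p(1) = ⊕ of these = min[-3, 7, -1, 13] = -3.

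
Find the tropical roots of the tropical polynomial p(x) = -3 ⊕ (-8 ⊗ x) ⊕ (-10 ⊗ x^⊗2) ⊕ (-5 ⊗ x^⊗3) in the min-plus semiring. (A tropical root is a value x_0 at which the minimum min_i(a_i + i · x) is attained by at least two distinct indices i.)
Roots: {-5, 2, 5}

Each tropical root is a break point of the lower envelope of the lines y = a_i + i · x (there are 4 lines, with slopes 0, 1, ..., 3). Only the lines that attain the minimum somewhere contribute to roots; other lines are dominated. Here the surviving (envelope) indices are i = 3, i = 2, i = 1, i = 0.
Intersections between consecutive envelope lines give the roots: for adjacent envelope indices i < j the intersection is x = (a_i − a_j) / (j − i). Reading off the sorted break points: {-5, 2, 5}.
Verification: at each break x_0, at least two indices attain the minimum of min_i(a_i + i · x_0).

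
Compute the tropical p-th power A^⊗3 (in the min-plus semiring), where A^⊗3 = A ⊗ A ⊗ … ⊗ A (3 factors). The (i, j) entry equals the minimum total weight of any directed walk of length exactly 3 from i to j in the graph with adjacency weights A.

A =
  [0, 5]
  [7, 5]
A^⊗3 =
  [0, 5]
  [7, 12]

Each entry (A^⊗3)_ij equals the minimum over all length-3 walks i = v_0 → v_1 → … → v_3 = j of Σ_t A[v_t][v_{t+1}]. For example, for (i, j) = (0, 1) we minimise over 4 possible intermediate vertex sequences; the minimum is 5, attained along the walk 0 → 0 → 0 → 1.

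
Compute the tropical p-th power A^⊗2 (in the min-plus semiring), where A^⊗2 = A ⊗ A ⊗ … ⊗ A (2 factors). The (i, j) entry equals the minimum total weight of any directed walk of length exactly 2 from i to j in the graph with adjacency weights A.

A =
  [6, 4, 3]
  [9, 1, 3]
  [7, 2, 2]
A^⊗2 =
  [10, 5, 5]
  [10, 2, 4]
  [9, 3, 4]

Each entry (A^⊗2)_ij equals the minimum over all length-2 walks i = v_0 → v_1 → … → v_2 = j of Σ_t A[v_t][v_{t+1}]. For example, for (i, j) = (0, 2) we minimise over 3 possible intermediate vertex sequences; the minimum is 5, attained along the walk 0 → 2 → 2.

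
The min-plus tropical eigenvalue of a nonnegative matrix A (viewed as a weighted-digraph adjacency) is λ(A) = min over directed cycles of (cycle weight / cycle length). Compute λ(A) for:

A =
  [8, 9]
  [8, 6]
λ(A) = 6

Enumerate directed cycles and compute their means (weight / length). Sample:
  cycle 0 → 0: weight = 8, length = 1, mean = 8/1 ≈ 8.000
  cycle 1 → 1: weight = 6, length = 1, mean = 6/1 ≈ 6.000
  cycle 0 → 1 → 0: weight = 17, length = 2, mean = 17/2 ≈ 8.500
  cycle 1 → 0 → 1: weight = 17, length = 2, mean = 17/2 ≈ 8.500
Minimum mean = 6.000, attained e.g. along the cycle 1 → 1 with weight 6 and length 1. So λ(A) = 6/1 = 6.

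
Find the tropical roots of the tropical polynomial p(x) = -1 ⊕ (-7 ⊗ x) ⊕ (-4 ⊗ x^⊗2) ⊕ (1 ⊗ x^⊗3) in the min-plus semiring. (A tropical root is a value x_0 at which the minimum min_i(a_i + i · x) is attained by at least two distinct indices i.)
Roots: {-5, -3, 6}

Each tropical root is a break point of the lower envelope of the lines y = a_i + i · x (there are 4 lines, with slopes 0, 1, ..., 3). Only the lines that attain the minimum somewhere contribute to roots; other lines are dominated. Here the surviving (envelope) indices are i = 3, i = 2, i = 1, i = 0.
Intersections between consecutive envelope lines give the roots: for adjacent envelope indices i < j the intersection is x = (a_i − a_j) / (j − i). Reading off the sorted break points: {-5, -3, 6}.
Verification: at each break x_0, at least two indices attain the minimum of min_i(a_i + i · x_0).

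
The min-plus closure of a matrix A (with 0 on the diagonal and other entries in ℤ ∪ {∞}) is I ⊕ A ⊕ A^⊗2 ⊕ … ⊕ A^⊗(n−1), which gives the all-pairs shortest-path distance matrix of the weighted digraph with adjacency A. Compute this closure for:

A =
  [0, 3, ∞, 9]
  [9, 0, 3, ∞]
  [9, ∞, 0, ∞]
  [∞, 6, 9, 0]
Closure =
  [0, 3, 6, 9]
  [9, 0, 3, 18]
  [9, 12, 0, 18]
  [15, 6, 9, 0]

This is the Floyd-Warshall all-pairs shortest-path computation. For each intermediate vertex k = 0, 1, …, 3, update dist[i][j] ← min(dist[i][j], dist[i][k] + dist[k][j]). The final matrix gives, for each (i, j), the minimum total weight of any directed path from i to j (possibly empty when i = j).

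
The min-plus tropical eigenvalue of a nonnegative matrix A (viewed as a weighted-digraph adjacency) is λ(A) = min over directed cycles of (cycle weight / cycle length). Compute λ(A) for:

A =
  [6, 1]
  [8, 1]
λ(A) = 1

Enumerate directed cycles and compute their means (weight / length). Sample:
  cycle 0 → 0: weight = 6, length = 1, mean = 6/1 ≈ 6.000
  cycle 1 → 1: weight = 1, length = 1, mean = 1/1 ≈ 1.000
  cycle 0 → 1 → 0: weight = 9, length = 2, mean = 9/2 ≈ 4.500
  cycle 1 → 0 → 1: weight = 9, length = 2, mean = 9/2 ≈ 4.500
Minimum mean = 1.000, attained e.g. along the cycle 1 → 1 with weight 1 and length 1. So λ(A) = 1/1 = 1.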